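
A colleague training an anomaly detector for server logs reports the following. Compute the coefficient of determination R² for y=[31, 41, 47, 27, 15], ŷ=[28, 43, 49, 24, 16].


ȳ = 32.2
SS_res = Σ(y-ŷ)² = 27
SS_tot = Σ(y-ȳ)² = 620.8
R² = 1 - SS_res/SS_tot = 1 - 0.0435 = 0.9565

0.9565


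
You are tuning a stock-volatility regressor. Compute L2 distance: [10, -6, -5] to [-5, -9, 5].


d = √((10+ 5)² + (-6+ 9)² + (-5-5)²)
  = √(225 + 9 + 100)
  = √334 = 18.2757

18.2757


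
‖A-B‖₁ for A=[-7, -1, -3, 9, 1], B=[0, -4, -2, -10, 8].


d = |-7-0| + |-1+ 4| + |-3+ 2| + |9+ 10| + |1-8|
  = 7 + 3 + 1 + 19 + 7
  = 37

37


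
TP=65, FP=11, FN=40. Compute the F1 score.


Precision = 65/76 = 0.8553
Recall = 65/105 = 0.619
F1 = 2·P·R/(P+R) = 2·TP/(2·TP+FP+FN) = 130/(130+11+40) = 130/181 = 0.7182

0.7182


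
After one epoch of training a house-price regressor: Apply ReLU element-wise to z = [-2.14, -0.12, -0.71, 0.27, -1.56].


ReLU(-2.14) = max(0, -2.14) = 0.0
ReLU(-0.12) = max(0, -0.12) = 0.0
ReLU(-0.71) = max(0, -0.71) = 0.0
ReLU(0.27) = max(0, 0.27) = 0.27
ReLU(-1.56) = max(0, -1.56) = 0.0
result = [0.0, 0.0, 0.0, 0.27, 0.0]

[0.0, 0.0, 0.0, 0.27, 0.0]


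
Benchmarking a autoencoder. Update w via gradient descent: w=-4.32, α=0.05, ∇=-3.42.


w_new = w - α·∇
= -4.32 - 0.05·-3.42
= -4.32 + 0.171
= -4.149

-4.149


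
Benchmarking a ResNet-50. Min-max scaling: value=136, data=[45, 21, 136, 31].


min=21, max=136
(136-21)/(136-21) = 115/115 = 1.0

1.0


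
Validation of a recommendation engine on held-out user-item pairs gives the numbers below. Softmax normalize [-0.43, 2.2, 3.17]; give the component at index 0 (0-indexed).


Exponentials: e^-0.43=0.6505, e^2.2=9.025, e^3.17=23.8075
Sum = 33.483
Softmax = [0.0194, 0.2695, 0.711]
p[0] = 0.6505/33.483 = 0.0194

0.0194


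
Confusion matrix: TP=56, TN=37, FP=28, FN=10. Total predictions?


Total = TP + TN + FP + FN
= 56 + 37 + 28 + 10
= 131
(Predicted positive: 84, predicted negative: 47)

131


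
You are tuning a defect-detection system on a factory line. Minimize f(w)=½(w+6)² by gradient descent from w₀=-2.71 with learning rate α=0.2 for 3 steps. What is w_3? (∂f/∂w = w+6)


step 1: grad = -2.71+6 = 3.29; w = -2.71 - 0.2·(3.29) = -3.368
step 2: grad = -3.368+6 = 2.632; w = -3.368 - 0.2·(2.632) = -3.8944
step 3: grad = -3.8944+6 = 2.1056; w = -3.8944 - 0.2·(2.1056) = -4.31552

-4.31552


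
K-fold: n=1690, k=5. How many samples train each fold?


Fold size = 1690/5 = 338
Training per fold = 1690 - 338 = 1352

1352


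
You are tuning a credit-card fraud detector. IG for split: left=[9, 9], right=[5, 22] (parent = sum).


Parent = [14, 31], H_parent = 0.8945
H_left = 1 (n=18), H_right = 0.6913 (n=27)
H_children = (18/45)·1 + (27/45)·0.6913 = 0.8148
IG = 0.8945 - 0.8148 = 0.0797

0.0797


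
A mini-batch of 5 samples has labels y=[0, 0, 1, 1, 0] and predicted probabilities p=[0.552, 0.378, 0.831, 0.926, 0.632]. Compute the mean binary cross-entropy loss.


L[0] = -ln(1-0.552) = -ln(0.448) = 0.803
L[1] = -ln(1-0.378) = -ln(0.622) = 0.4748
L[2] = -ln(0.831) = 0.1851
L[3] = -ln(0.926) = 0.0769
L[4] = -ln(1-0.632) = -ln(0.368) = 0.9997
mean = (0.803 + 0.4748 + 0.1851 + 0.0769 + 0.9997)/5 = 0.5079

0.5079


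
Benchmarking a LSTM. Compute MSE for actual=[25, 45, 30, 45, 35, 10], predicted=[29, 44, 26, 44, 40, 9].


Squared errors: (25-29)²=16, (45-44)²=1, (30-26)²=16, (45-44)²=1, (35-40)²=25, (10-9)²=1
Sum = 60
MSE = 60/6 = 10

10


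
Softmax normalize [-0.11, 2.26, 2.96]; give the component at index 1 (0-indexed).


Exponentials: e^-0.11=0.8958, e^2.26=9.5831, e^2.96=19.298
Sum = 29.7769
Softmax = [0.0301, 0.3218, 0.6481]
p[1] = 9.5831/29.7769 = 0.3218

0.3218


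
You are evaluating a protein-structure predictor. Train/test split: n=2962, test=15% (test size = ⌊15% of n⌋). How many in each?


Test = ⌊2962·15/100⌋ = 444
Train = 2962 - 444 = 2518

Train: 2518, Test: 444


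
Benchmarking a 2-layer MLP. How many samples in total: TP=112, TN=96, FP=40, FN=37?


Total = TP + TN + FP + FN
= 112 + 96 + 40 + 37
= 285
(Predicted positive: 152, predicted negative: 133)

285


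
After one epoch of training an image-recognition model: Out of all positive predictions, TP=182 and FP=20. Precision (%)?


Precision = TP/(TP+FP)
= 182/(182+20)
= 182/202 = 90.1%

90.1%


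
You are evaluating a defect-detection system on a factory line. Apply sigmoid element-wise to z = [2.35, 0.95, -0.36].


σ(2.35) = 1/(1+e^-2.35) = 0.9129
σ(0.95) = 1/(1+e^-0.95) = 0.7211
σ(-0.36) = 1/(1+e^0.36) = 0.411
result = [0.9129, 0.7211, 0.411]

[0.9129, 0.7211, 0.411]


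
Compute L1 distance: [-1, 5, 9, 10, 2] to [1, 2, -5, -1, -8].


d = |-1-1| + |5-2| + |9+ 5| + |10+ 1| + |2+ 8|
  = 2 + 3 + 14 + 11 + 10
  = 40

40


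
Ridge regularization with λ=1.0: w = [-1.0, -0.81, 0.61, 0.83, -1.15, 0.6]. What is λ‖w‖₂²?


‖w‖₂² = (-1.0)² + (-0.81)² + (0.61)² + (0.83)² + (-1.15)² + (0.6)²
     = 1 + 0.6561 + 0.3721 + 0.6889 + 1.3225 + 0.36
     = 4.3996
λ·‖w‖₂² = 1.0·4.3996 = 4.3996

4.3996


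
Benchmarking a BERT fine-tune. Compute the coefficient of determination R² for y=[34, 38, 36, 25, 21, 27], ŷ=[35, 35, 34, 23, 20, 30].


ȳ = 30.1667
SS_res = Σ(y-ŷ)² = 28
SS_tot = Σ(y-ȳ)² = 230.83
R² = 1 - SS_res/SS_tot = 1 - 0.1213 = 0.8787

0.8787


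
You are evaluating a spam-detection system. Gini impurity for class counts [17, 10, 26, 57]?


Probabilities: [17/110, 10/110, 26/110, 57/110] ≈ [0.1545, 0.0909, 0.2364, 0.5182]
Σpᵢ² = (289 + 100 + 676 + 3249)/110² = 4314/12100
Gini = 1 - Σpᵢ² = 1 - 4314/12100 = 0.6435

0.6435


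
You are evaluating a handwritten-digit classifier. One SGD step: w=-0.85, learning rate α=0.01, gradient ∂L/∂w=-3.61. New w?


w_new = w - α·∇
= -0.85 - 0.01·-3.61
= -0.85 + 0.0361
= -0.8139

-0.8139


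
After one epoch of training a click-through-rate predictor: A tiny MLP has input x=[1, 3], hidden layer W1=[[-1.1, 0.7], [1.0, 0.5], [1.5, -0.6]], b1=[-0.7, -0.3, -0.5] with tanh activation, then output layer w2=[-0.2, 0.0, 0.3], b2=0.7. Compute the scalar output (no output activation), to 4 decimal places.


z1[0] = (-1.1)·(1) + (0.7)·(3) - 0.7 = 0.3
z1[1] = (1.0)·(1) + (0.5)·(3) - 0.3 = 2.2
z1[2] = (1.5)·(1) + (-0.6)·(3) - 0.5 = -0.8
h = tanh(z1) = [0.2913, 0.9757, -0.664]
output = (-0.2)·(0.2913) + (0.0)·(0.9757) + (0.3)·(-0.664) + 0.7 = 0.4425

0.4425


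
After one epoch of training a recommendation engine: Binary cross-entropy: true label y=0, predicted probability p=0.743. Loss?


BCE = -[y·ln(p) + (1-y)·ln(1-p)]
= -0 - 1·ln(1-0.743)
= -ln(0.257) = 1.3587

1.3587


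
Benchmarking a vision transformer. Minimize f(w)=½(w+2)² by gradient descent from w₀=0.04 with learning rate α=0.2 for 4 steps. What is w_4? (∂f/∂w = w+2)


step 1: grad = 0.04+2 = 2.04; w = 0.04 - 0.2·(2.04) = -0.368
step 2: grad = -0.368+2 = 1.632; w = -0.368 - 0.2·(1.632) = -0.6944
step 3: grad = -0.6944+2 = 1.3056; w = -0.6944 - 0.2·(1.3056) = -0.95552
step 4: grad = -0.95552+2 = 1.04448; w = -0.95552 - 0.2·(1.04448) = -1.164416

-1.164416


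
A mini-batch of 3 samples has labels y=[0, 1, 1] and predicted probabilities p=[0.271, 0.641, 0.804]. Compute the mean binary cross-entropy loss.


L[0] = -ln(1-0.271) = -ln(0.729) = 0.3161
L[1] = -ln(0.641) = 0.4447
L[2] = -ln(0.804) = 0.2182
mean = (0.3161 + 0.4447 + 0.2182)/3 = 0.3263

0.3263


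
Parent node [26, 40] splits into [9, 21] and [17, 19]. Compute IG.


Parent = [26, 40], H_parent = 0.9673
H_left = 0.8813 (n=30), H_right = 0.9978 (n=36)
H_children = (30/66)·0.8813 + (36/66)·0.9978 = 0.9448
IG = 0.9673 - 0.9448 = 0.0225

0.0225


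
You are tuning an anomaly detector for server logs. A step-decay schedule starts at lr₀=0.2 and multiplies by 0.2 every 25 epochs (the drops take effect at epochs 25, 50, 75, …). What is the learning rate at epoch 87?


n_drops = ⌊87/25⌋ = 3
lr = 0.2·0.2^3 = 0.2·0.008 = 0.0016

0.0016


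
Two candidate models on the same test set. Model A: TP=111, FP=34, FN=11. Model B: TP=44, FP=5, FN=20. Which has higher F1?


Model A: P=111/145=0.7655, R=111/122=0.9098, F1=2PR/(P+R)=2TP/(2TP+FP+FN)=222/267=0.8315
Model B: P=44/49=0.898, R=44/64=0.6875, F1=2PR/(P+R)=2TP/(2TP+FP+FN)=88/113=0.7788
0.8315 > 0.7788 → Model A

Model A


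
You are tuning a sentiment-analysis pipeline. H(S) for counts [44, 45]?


Probabilities: [44/89, 45/89] ≈ [0.4944, 0.5056]
H = -((44/89)·log₂(44/89) + (45/89)·log₂(45/89))
  = 0.9999 bits

0.9999 bits


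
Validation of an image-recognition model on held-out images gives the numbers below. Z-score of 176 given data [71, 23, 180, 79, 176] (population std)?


μ = 105.8, σ = 61.9981
z = (176 - 105.8)/61.9981 = 1.1323

1.1323


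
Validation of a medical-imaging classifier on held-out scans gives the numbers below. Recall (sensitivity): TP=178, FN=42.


Recall = TP/(TP+FN)
= 178/(178+42)
= 178/220 = 80.91%

80.91%


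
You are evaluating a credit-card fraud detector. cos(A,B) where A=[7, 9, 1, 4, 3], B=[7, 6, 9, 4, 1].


A·B = 7·7 + 9·6 + 1·9 + 4·4 + 3·1 = 131
‖A‖ = √156 = 12.49, ‖B‖ = √183 = 13.5277
cos = 131/(√156·√183) = 131/√28548 = 0.7753

0.7753


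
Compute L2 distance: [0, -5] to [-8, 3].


d = √((0+ 8)² + (-5-3)²)
  = √(64 + 64)
  = √128 = 11.3137

11.3137


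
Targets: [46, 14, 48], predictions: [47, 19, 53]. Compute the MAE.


Absolute errors: |46-47|=1, |14-19|=5, |48-53|=5
Sum = 11
MAE = 11/3 = 11/3

11/3


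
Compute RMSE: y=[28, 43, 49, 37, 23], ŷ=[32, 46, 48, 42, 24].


MSE = 52/5 = 10.4
RMSE = √(52/5) = 3.2249

3.2249


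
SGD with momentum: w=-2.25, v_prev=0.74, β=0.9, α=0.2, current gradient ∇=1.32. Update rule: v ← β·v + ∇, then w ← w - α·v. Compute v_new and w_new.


v_new = 0.9·0.74 + 1.32 = 0.666 + 1.32 = 1.986
w_new = -2.25 - 0.2·1.986 = -2.25 - 0.3972 = -2.6472

v_new=1.986, w_new=-2.6472


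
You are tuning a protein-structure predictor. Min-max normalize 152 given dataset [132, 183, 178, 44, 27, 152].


min=27, max=183
(152-27)/(183-27) = 125/156 = 0.8013

0.8013


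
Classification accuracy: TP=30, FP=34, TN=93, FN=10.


Accuracy = (TP+TN)/(TP+TN+FP+FN)
= (30+93)/(167)
= 123/167 = 73.65%

73.65%


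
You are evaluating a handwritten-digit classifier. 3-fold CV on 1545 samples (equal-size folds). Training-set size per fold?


Fold size = 1545/3 = 515
Training per fold = 1545 - 515 = 1030

1030


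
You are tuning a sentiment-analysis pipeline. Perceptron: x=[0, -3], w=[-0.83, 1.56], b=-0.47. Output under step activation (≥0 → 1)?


z = (0)·(-0.83) + (-3)·(1.56) - 0.47
  = -5.15
step(z) = 0 (z<0)

0


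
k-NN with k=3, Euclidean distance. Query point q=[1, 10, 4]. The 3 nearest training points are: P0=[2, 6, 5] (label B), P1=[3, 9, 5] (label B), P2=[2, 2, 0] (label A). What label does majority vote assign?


d(q,P0) = 4.2426  (label B)
d(q,P1) = 2.4495  (label B)
d(q,P2) = 9.0  (label A)
Votes: A=1, B=2
Majority → B

B


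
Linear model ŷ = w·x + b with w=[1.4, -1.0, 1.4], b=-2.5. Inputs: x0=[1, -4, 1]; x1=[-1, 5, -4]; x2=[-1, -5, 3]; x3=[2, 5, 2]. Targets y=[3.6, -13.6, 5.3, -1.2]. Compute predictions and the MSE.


ŷ0 = (1.4)·(1) + (-1.0)·(-4) + (1.4)·(1) - 2.5 = 4.3
ŷ1 = (1.4)·(-1) + (-1.0)·(5) + (1.4)·(-4) - 2.5 = -14.5
ŷ2 = (1.4)·(-1) + (-1.0)·(-5) + (1.4)·(3) - 2.5 = 5.3
ŷ3 = (1.4)·(2) + (-1.0)·(5) + (1.4)·(2) - 2.5 = -1.9
errors² = [0.49, 0.81, 0.0, 0.49]
MSE = 1.7900/4 = 0.4475

0.4475


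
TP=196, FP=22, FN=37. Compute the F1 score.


Precision = 196/218 = 0.8991
Recall = 196/233 = 0.8412
F1 = 2·P·R/(P+R) = 2·TP/(2·TP+FP+FN) = 392/(392+22+37) = 392/451 = 0.8692

0.8692


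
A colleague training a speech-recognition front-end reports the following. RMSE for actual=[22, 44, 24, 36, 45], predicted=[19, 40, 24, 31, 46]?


MSE = 51/5 = 10.2
RMSE = √(51/5) = 3.1937

3.1937


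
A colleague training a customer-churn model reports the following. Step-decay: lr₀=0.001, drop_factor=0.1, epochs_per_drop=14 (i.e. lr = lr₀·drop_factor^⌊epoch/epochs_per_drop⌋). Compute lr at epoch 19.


n_drops = ⌊19/14⌋ = 1
lr = 0.001·0.1^1 = 0.001·0.1 = 0.0001

0.0001


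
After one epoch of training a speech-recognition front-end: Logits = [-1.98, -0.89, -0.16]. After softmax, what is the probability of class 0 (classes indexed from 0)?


Exponentials: e^-1.98=0.1381, e^-0.89=0.4107, e^-0.16=0.8521
Sum = 1.4009
Softmax = [0.0986, 0.2931, 0.6083]
p[0] = 0.1381/1.4009 = 0.0986

0.0986


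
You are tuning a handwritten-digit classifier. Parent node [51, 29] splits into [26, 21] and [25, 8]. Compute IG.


Parent = [51, 29], H_parent = 0.9447
H_left = 0.9918 (n=47), H_right = 0.799 (n=33)
H_children = (47/80)·0.9918 + (33/80)·0.799 = 0.9123
IG = 0.9447 - 0.9123 = 0.0324

0.0324


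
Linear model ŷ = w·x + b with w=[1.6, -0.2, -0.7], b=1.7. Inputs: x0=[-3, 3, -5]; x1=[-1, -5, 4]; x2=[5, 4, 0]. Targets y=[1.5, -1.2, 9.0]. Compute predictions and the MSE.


ŷ0 = (1.6)·(-3) + (-0.2)·(3) + (-0.7)·(-5) + 1.7 = -0.2
ŷ1 = (1.6)·(-1) + (-0.2)·(-5) + (-0.7)·(4) + 1.7 = -1.7
ŷ2 = (1.6)·(5) + (-0.2)·(4) + (-0.7)·(0) + 1.7 = 8.9
errors² = [2.89, 0.25, 0.01]
MSE = 3.1500/3 = 1.05

1.05


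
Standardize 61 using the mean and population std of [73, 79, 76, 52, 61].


μ = 68.2, σ = 10.1469
z = (61 - 68.2)/10.1469 = -0.7096

-0.7096


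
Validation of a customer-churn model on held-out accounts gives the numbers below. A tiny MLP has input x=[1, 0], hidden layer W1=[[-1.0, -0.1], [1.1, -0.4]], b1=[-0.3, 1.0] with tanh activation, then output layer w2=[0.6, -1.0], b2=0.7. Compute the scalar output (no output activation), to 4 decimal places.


z1[0] = (-1.0)·(1) + (-0.1)·(0) - 0.3 = -1.3
z1[1] = (1.1)·(1) + (-0.4)·(0) + 1.0 = 2.1
h = tanh(z1) = [-0.8617, 0.9705]
output = (0.6)·(-0.8617) + (-1.0)·(0.9705) + 0.7 = -0.7875

-0.7875


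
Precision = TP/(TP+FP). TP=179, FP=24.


Precision = TP/(TP+FP)
= 179/(179+24)
= 179/203 = 88.18%

88.18%


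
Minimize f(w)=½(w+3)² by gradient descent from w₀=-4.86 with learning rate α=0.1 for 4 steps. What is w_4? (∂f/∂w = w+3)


step 1: grad = -4.86+3 = -1.86; w = -4.86 - 0.1·(-1.86) = -4.674
step 2: grad = -4.674+3 = -1.674; w = -4.674 - 0.1·(-1.674) = -4.5066
step 3: grad = -4.5066+3 = -1.5066; w = -4.5066 - 0.1·(-1.5066) = -4.35594
step 4: grad = -4.35594+3 = -1.35594; w = -4.35594 - 0.1·(-1.35594) = -4.220346

-4.220346


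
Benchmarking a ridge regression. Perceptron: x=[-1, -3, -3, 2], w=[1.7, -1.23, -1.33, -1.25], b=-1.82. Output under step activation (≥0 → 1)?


z = (-1)·(1.7) + (-3)·(-1.23) + (-3)·(-1.33) + (2)·(-1.25) - 1.82
  = 1.66
step(z) = 1 (z≥0)

1


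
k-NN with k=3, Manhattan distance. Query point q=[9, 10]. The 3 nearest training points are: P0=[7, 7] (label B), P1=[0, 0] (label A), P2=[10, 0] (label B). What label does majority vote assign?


d(q,P0) = 5  (label B)
d(q,P1) = 19  (label A)
d(q,P2) = 11  (label B)
Votes: A=1, B=2
Majority → B

B


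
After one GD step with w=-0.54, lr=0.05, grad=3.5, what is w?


w_new = w - α·∇
= -0.54 - 0.05·3.5
= -0.54 - 0.175
= -0.715

-0.715


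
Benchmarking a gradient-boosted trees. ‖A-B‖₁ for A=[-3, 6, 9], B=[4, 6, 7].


d = |-3-4| + |6-6| + |9-7|
  = 7 + 0 + 2
  = 9

9


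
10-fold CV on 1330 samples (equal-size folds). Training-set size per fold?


Fold size = 1330/10 = 133
Training per fold = 1330 - 133 = 1197

1197


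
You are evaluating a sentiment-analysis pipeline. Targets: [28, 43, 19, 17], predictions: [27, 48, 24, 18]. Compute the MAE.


Absolute errors: |28-27|=1, |43-48|=5, |19-24|=5, |17-18|=1
Sum = 12
MAE = 12/4 = 3

3


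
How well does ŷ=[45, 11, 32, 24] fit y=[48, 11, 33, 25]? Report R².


ȳ = 29.25
SS_res = Σ(y-ŷ)² = 11
SS_tot = Σ(y-ȳ)² = 716.75
R² = 1 - SS_res/SS_tot = 1 - 0.0153 = 0.9847

0.9847


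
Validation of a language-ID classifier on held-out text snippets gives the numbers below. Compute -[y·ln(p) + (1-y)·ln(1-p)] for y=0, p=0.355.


BCE = -[y·ln(p) + (1-y)·ln(1-p)]
= -0 - 1·ln(1-0.355)
= -ln(0.645) = 0.4385

0.4385


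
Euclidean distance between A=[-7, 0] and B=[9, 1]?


d = √((-7-9)² + (0-1)²)
  = √(256 + 1)
  = √257 = 16.0312

16.0312


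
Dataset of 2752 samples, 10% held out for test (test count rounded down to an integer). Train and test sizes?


Test = ⌊2752·10/100⌋ = 275
Train = 2752 - 275 = 2477

Train: 2477, Test: 275


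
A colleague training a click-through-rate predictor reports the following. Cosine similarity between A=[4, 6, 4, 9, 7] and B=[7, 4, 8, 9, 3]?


A·B = 4·7 + 6·4 + 4·8 + 9·9 + 7·3 = 186
‖A‖ = √198 = 14.0712, ‖B‖ = √219 = 14.7986
cos = 186/(√198·√219) = 186/√43362 = 0.8932

0.8932


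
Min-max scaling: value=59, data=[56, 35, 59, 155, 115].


min=35, max=155
(59-35)/(155-35) = 24/120 = 0.2

0.2


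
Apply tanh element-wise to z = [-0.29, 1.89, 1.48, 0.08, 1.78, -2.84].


tanh(-0.29) = -0.2821
tanh(1.89) = 0.9554
tanh(1.48) = 0.9015
tanh(0.08) = 0.0798
tanh(1.78) = 0.9447
tanh(-2.84) = -0.9932
result = [-0.2821, 0.9554, 0.9015, 0.0798, 0.9447, -0.9932]

[-0.2821, 0.9554, 0.9015, 0.0798, 0.9447, -0.9932]


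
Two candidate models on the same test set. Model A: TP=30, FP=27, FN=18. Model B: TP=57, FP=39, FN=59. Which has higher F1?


Model A: P=30/57=0.5263, R=30/48=0.625, F1=2PR/(P+R)=2TP/(2TP+FP+FN)=60/105=0.5714
Model B: P=57/96=0.5938, R=57/116=0.4914, F1=2PR/(P+R)=2TP/(2TP+FP+FN)=114/212=0.5377
0.5714 > 0.5377 → Model A

Model A


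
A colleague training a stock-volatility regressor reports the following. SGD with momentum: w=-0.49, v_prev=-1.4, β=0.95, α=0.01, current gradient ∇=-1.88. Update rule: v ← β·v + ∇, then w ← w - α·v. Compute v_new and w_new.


v_new = 0.95·-1.4 - 1.88 = -1.33 - 1.88 = -3.21
w_new = -0.49 - 0.01·-3.21 = -0.49 + 0.0321 = -0.4579

v_new=-3.21, w_new=-0.4579


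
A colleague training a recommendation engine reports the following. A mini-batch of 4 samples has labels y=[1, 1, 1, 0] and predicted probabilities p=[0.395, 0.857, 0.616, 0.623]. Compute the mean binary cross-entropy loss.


L[0] = -ln(0.395) = 0.9289
L[1] = -ln(0.857) = 0.1543
L[2] = -ln(0.616) = 0.4845
L[3] = -ln(1-0.623) = -ln(0.377) = 0.9755
mean = (0.9289 + 0.1543 + 0.4845 + 0.9755)/4 = 0.6358

0.6358


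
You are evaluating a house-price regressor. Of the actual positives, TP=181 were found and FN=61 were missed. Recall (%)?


Recall = TP/(TP+FN)
= 181/(181+61)
= 181/242 = 74.79%

74.79%


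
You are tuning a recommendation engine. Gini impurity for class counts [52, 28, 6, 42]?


Probabilities: [52/128, 28/128, 6/128, 42/128] ≈ [0.4062, 0.2188, 0.0469, 0.3281]
Σpᵢ² = (2704 + 784 + 36 + 1764)/128² = 5288/16384
Gini = 1 - Σpᵢ² = 1 - 5288/16384 = 0.6772

0.6772


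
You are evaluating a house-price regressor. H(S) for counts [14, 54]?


Probabilities: [14/68, 54/68] ≈ [0.2059, 0.7941]
H = -((14/68)·log₂(14/68) + (54/68)·log₂(54/68))
  = 0.7335 bits

0.7335 bits


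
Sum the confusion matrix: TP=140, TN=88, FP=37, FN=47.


Total = TP + TN + FP + FN
= 140 + 88 + 37 + 47
= 312
(Predicted positive: 177, predicted negative: 135)

312


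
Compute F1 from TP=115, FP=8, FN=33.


Precision = 115/123 = 0.935
Recall = 115/148 = 0.777
F1 = 2·P·R/(P+R) = 2·TP/(2·TP+FP+FN) = 230/(230+8+33) = 230/271 = 0.8487

0.8487


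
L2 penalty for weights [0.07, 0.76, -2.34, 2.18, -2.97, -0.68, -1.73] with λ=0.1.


‖w‖₂² = (0.07)² + (0.76)² + (-2.34)² + (2.18)² + (-2.97)² + (-0.68)² + (-1.73)²
     = 0.0049 + 0.5776 + 5.4756 + 4.7524 + 8.8209 + 0.4624 + 2.9929
     = 23.0867
λ·‖w‖₂² = 0.1·23.0867 = 2.30867

2.30867


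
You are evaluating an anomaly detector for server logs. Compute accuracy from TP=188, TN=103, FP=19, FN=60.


Accuracy = (TP+TN)/(TP+TN+FP+FN)
= (188+103)/(370)
= 291/370 = 78.65%

78.65%


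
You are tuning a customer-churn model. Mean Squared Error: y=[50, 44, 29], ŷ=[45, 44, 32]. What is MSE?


Squared errors: (50-45)²=25, (44-44)²=0, (29-32)²=9
Sum = 34
MSE = 34/3 = 34/3

34/3


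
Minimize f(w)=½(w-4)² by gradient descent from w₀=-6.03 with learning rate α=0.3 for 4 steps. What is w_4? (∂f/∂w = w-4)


step 1: grad = -6.03-4 = -10.03; w = -6.03 - 0.3·(-10.03) = -3.021
step 2: grad = -3.021-4 = -7.021; w = -3.021 - 0.3·(-7.021) = -0.9147
step 3: grad = -0.9147-4 = -4.9147; w = -0.9147 - 0.3·(-4.9147) = 0.55971
step 4: grad = 0.55971-4 = -3.44029; w = 0.55971 - 0.3·(-3.44029) = 1.591797

1.591797


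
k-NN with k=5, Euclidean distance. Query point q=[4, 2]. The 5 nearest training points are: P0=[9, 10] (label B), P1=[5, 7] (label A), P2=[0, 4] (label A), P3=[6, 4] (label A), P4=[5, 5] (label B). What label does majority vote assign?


d(q,P0) = 9.434  (label B)
d(q,P1) = 5.099  (label A)
d(q,P2) = 4.4721  (label A)
d(q,P3) = 2.8284  (label A)
d(q,P4) = 3.1623  (label B)
Votes: A=3, B=2
Majority → A

A


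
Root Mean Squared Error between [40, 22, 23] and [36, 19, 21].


MSE = 29/3 = 9.6667
RMSE = √(29/3) = 3.1091

3.1091


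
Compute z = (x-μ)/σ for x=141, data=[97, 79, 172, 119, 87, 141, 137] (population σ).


μ = 118.8571, σ = 30.9951
z = (141 - 118.8571)/30.9951 = 0.7144

0.7144


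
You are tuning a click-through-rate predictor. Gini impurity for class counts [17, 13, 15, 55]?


Probabilities: [17/100, 13/100, 15/100, 55/100] ≈ [0.17, 0.13, 0.15, 0.55]
Σpᵢ² = (289 + 169 + 225 + 3025)/100² = 3708/10000
Gini = 1 - Σpᵢ² = 1 - 3708/10000 = 0.6292

0.6292


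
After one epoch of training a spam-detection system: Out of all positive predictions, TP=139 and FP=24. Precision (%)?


Precision = TP/(TP+FP)
= 139/(139+24)
= 139/163 = 85.28%

85.28%


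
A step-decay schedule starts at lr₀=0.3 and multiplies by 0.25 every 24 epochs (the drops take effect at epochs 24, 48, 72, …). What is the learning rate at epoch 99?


n_drops = ⌊99/24⌋ = 4
lr = 0.3·0.25^4 = 0.3·0.00390625 = 0.001171875

0.001171875


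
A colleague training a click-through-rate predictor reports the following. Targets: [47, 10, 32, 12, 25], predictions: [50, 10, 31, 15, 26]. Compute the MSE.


Squared errors: (47-50)²=9, (10-10)²=0, (32-31)²=1, (12-15)²=9, (25-26)²=1
Sum = 20
MSE = 20/5 = 4

4


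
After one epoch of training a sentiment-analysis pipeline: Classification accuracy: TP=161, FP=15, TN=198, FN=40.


Accuracy = (TP+TN)/(TP+TN+FP+FN)
= (161+198)/(414)
= 359/414 = 86.71%

86.71%


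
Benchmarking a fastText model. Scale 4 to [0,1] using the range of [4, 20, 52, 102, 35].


min=4, max=102
(4-4)/(102-4) = 0/98 = 0.0

0.0


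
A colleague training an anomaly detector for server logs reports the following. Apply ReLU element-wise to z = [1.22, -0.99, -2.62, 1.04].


ReLU(1.22) = max(0, 1.22) = 1.22
ReLU(-0.99) = max(0, -0.99) = 0.0
ReLU(-2.62) = max(0, -2.62) = 0.0
ReLU(1.04) = max(0, 1.04) = 1.04
result = [1.22, 0.0, 0.0, 1.04]

[1.22, 0.0, 0.0, 1.04]


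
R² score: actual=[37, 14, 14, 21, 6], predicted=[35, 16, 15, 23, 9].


ȳ = 18.4
SS_res = Σ(y-ŷ)² = 22
SS_tot = Σ(y-ȳ)² = 545.2
R² = 1 - SS_res/SS_tot = 1 - 0.0404 = 0.9596

0.9596


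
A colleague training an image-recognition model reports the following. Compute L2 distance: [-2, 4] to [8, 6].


d = √((-2-8)² + (4-6)²)
  = √(100 + 4)
  = √104 = 10.198

10.198


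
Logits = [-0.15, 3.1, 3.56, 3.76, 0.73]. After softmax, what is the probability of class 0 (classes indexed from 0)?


Exponentials: e^-0.15=0.8607, e^3.1=22.198, e^3.56=35.1632, e^3.76=42.9484, e^0.73=2.0751
Sum = 103.2454
Softmax = [0.0083, 0.215, 0.3406, 0.416, 0.0201]
p[0] = 0.8607/103.2454 = 0.0083

0.0083


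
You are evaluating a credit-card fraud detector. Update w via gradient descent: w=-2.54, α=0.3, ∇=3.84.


w_new = w - α·∇
= -2.54 - 0.3·3.84
= -2.54 - 1.152
= -3.692

-3.692


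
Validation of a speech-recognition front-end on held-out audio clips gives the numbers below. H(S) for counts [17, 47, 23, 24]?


Probabilities: [17/111, 47/111, 23/111, 24/111] ≈ [0.1532, 0.4234, 0.2072, 0.2162]
H = -((17/111)·log₂(17/111) + (47/111)·log₂(47/111) + (23/111)·log₂(23/111) + (24/111)·log₂(24/111))
  = 1.8878 bits

1.8878 bits


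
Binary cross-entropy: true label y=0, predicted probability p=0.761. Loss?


BCE = -[y·ln(p) + (1-y)·ln(1-p)]
= -0 - 1·ln(1-0.761)
= -ln(0.239) = 1.4313

1.4313


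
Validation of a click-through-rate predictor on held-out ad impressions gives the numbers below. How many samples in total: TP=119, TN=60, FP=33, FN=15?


Total = TP + TN + FP + FN
= 119 + 60 + 33 + 15
= 227
(Predicted positive: 152, predicted negative: 75)

227


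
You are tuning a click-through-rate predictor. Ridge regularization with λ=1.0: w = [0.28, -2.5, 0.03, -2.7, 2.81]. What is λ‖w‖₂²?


‖w‖₂² = (0.28)² + (-2.5)² + (0.03)² + (-2.7)² + (2.81)²
     = 0.0784 + 6.25 + 0.0009 + 7.29 + 7.8961
     = 21.5154
λ·‖w‖₂² = 1.0·21.5154 = 21.5154

21.5154


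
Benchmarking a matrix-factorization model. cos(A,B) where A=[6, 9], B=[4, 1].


A·B = 6·4 + 9·1 = 33
‖A‖ = √117 = 10.8167, ‖B‖ = √17 = 4.1231
cos = 33/(√117·√17) = 33/√1989 = 0.7399

0.7399


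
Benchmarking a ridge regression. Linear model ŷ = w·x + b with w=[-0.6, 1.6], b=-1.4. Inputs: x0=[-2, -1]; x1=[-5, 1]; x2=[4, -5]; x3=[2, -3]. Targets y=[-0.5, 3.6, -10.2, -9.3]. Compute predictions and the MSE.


ŷ0 = (-0.6)·(-2) + (1.6)·(-1) - 1.4 = -1.8
ŷ1 = (-0.6)·(-5) + (1.6)·(1) - 1.4 = 3.2
ŷ2 = (-0.6)·(4) + (1.6)·(-5) - 1.4 = -11.8
ŷ3 = (-0.6)·(2) + (1.6)·(-3) - 1.4 = -7.4
errors² = [1.69, 0.16, 2.56, 3.61]
MSE = 8.0200/4 = 2.005

2.005


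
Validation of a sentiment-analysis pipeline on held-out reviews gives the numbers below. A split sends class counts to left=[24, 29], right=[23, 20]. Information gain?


Parent = [47, 49], H_parent = 0.9997
H_left = 0.9936 (n=53), H_right = 0.9965 (n=43)
H_children = (53/96)·0.9936 + (43/96)·0.9965 = 0.9949
IG = 0.9997 - 0.9949 = 0.0048

0.0048


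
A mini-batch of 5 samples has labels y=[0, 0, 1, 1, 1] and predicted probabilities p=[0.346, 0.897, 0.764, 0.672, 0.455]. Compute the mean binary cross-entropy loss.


L[0] = -ln(1-0.346) = -ln(0.654) = 0.4246
L[1] = -ln(1-0.897) = -ln(0.103) = 2.273
L[2] = -ln(0.764) = 0.2692
L[3] = -ln(0.672) = 0.3975
L[4] = -ln(0.455) = 0.7875
mean = (0.4246 + 2.273 + 0.2692 + 0.3975 + 0.7875)/5 = 0.8304

0.8304


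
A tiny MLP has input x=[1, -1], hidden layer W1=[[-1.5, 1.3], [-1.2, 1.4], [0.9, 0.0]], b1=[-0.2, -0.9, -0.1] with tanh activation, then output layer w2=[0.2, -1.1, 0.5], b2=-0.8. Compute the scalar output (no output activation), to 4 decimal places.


z1[0] = (-1.5)·(1) + (1.3)·(-1) - 0.2 = -3.0
z1[1] = (-1.2)·(1) + (1.4)·(-1) - 0.9 = -3.5
z1[2] = (0.9)·(1) + (0.0)·(-1) - 0.1 = 0.8
h = tanh(z1) = [-0.9951, -0.9982, 0.664]
output = (0.2)·(-0.9951) + (-1.1)·(-0.9982) + (0.5)·(0.664) - 0.8 = 0.431

0.431


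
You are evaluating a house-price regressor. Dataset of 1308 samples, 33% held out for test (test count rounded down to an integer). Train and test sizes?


Test = ⌊1308·33/100⌋ = 431
Train = 1308 - 431 = 877

Train: 877, Test: 431


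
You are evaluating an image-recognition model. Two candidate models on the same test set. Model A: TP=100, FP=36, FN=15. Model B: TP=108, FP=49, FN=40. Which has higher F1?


Model A: P=100/136=0.7353, R=100/115=0.8696, F1=2PR/(P+R)=2TP/(2TP+FP+FN)=200/251=0.7968
Model B: P=108/157=0.6879, R=108/148=0.7297, F1=2PR/(P+R)=2TP/(2TP+FP+FN)=216/305=0.7082
0.7968 > 0.7082 → Model A

Model A


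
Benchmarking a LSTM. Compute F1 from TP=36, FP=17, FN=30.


Precision = 36/53 = 0.6792
Recall = 36/66 = 0.5455
F1 = 2·P·R/(P+R) = 2·TP/(2·TP+FP+FN) = 72/(72+17+30) = 72/119 = 0.605

0.605


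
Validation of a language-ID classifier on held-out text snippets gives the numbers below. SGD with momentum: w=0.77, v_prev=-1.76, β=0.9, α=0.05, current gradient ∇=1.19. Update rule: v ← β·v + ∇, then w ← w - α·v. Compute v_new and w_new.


v_new = 0.9·-1.76 + 1.19 = -1.584 + 1.19 = -0.394
w_new = 0.77 - 0.05·-0.394 = 0.77 + 0.0197 = 0.7897

v_new=-0.394, w_new=0.7897


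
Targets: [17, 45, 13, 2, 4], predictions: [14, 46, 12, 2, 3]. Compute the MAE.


Absolute errors: |17-14|=3, |45-46|=1, |13-12|=1, |2-2|=0, |4-3|=1
Sum = 6
MAE = 6/5 = 6/5

6/5


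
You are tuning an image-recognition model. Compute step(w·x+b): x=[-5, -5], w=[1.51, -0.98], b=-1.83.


z = (-5)·(1.51) + (-5)·(-0.98) - 1.83
  = -4.48
step(z) = 0 (z<0)

0


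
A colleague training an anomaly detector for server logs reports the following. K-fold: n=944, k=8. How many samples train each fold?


Fold size = 944/8 = 118
Training per fold = 944 - 118 = 826

826


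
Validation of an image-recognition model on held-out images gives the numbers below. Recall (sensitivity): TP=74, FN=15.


Recall = TP/(TP+FN)
= 74/(74+15)
= 74/89 = 83.15%

83.15%


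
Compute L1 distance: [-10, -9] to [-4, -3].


d = |-10+ 4| + |-9+ 3|
  = 6 + 6
  = 12

12


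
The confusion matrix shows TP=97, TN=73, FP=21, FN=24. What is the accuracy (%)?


Accuracy = (TP+TN)/(TP+TN+FP+FN)
= (97+73)/(215)
= 170/215 = 79.07%

79.07%


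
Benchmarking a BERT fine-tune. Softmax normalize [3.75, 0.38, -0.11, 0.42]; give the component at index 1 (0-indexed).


Exponentials: e^3.75=42.5211, e^0.38=1.4623, e^-0.11=0.8958, e^0.42=1.522
Sum = 46.4012
Softmax = [0.9164, 0.0315, 0.0193, 0.0328]
p[1] = 1.4623/46.4012 = 0.0315

0.0315


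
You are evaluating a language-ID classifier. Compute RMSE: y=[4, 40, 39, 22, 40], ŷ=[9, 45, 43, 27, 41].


MSE = 92/5 = 18.4
RMSE = √(92/5) = 4.2895

4.2895


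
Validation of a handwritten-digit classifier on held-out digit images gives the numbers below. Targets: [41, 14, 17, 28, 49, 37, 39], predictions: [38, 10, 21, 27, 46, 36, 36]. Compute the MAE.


Absolute errors: |41-38|=3, |14-10|=4, |17-21|=4, |28-27|=1, |49-46|=3, |37-36|=1, |39-36|=3
Sum = 19
MAE = 19/7 = 19/7

19/7


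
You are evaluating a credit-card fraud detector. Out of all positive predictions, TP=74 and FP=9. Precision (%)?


Precision = TP/(TP+FP)
= 74/(74+9)
= 74/83 = 89.16%

89.16%


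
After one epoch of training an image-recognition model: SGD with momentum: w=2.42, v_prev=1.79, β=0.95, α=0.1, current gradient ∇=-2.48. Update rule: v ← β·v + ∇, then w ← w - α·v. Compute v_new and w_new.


v_new = 0.95·1.79 - 2.48 = 1.7005 - 2.48 = -0.7795
w_new = 2.42 - 0.1·-0.7795 = 2.42 + 0.07795 = 2.49795

v_new=-0.7795, w_new=2.49795


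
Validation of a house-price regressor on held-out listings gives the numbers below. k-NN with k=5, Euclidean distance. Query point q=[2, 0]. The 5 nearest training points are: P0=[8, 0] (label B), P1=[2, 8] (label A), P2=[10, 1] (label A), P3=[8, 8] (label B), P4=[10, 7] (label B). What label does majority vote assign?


d(q,P0) = 6.0  (label B)
d(q,P1) = 8.0  (label A)
d(q,P2) = 8.0623  (label A)
d(q,P3) = 10.0  (label B)
d(q,P4) = 10.6301  (label B)
Votes: A=2, B=3
Majority → B

B


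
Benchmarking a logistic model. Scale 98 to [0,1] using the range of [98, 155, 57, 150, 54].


min=54, max=155
(98-54)/(155-54) = 44/101 = 0.4356

0.4356


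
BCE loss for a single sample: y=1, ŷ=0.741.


BCE = -[y·ln(p) + (1-y)·ln(1-p)]
= -1·ln(0.741) - 0
= -ln(0.741) = 0.2998

0.2998


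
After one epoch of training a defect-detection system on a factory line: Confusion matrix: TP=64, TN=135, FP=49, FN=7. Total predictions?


Total = TP + TN + FP + FN
= 64 + 135 + 49 + 7
= 255
(Predicted positive: 113, predicted negative: 142)

255


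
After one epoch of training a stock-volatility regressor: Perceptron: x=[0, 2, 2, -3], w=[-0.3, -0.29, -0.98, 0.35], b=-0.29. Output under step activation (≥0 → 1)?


z = (0)·(-0.3) + (2)·(-0.29) + (2)·(-0.98) + (-3)·(0.35) - 0.29
  = -3.88
step(z) = 0 (z<0)

0


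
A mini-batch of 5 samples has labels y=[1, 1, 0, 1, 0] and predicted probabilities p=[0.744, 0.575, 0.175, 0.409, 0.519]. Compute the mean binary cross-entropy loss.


L[0] = -ln(0.744) = 0.2957
L[1] = -ln(0.575) = 0.5534
L[2] = -ln(1-0.175) = -ln(0.825) = 0.1924
L[3] = -ln(0.409) = 0.894
L[4] = -ln(1-0.519) = -ln(0.481) = 0.7319
mean = (0.2957 + 0.5534 + 0.1924 + 0.894 + 0.7319)/5 = 0.5335

0.5335


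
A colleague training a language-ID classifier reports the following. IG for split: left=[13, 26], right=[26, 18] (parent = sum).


Parent = [39, 44], H_parent = 0.9974
H_left = 0.9183 (n=39), H_right = 0.976 (n=44)
H_children = (39/83)·0.9183 + (44/83)·0.976 = 0.9489
IG = 0.9974 - 0.9489 = 0.0485

0.0485


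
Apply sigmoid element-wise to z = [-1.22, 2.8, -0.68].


σ(-1.22) = 1/(1+e^1.22) = 0.2279
σ(2.8) = 1/(1+e^-2.8) = 0.9427
σ(-0.68) = 1/(1+e^0.68) = 0.3363
result = [0.2279, 0.9427, 0.3363]

[0.2279, 0.9427, 0.3363]


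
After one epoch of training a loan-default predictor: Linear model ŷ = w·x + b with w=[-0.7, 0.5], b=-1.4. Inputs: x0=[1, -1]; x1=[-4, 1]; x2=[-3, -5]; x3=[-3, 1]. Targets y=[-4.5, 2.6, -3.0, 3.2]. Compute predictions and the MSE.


ŷ0 = (-0.7)·(1) + (0.5)·(-1) - 1.4 = -2.6
ŷ1 = (-0.7)·(-4) + (0.5)·(1) - 1.4 = 1.9
ŷ2 = (-0.7)·(-3) + (0.5)·(-5) - 1.4 = -1.8
ŷ3 = (-0.7)·(-3) + (0.5)·(1) - 1.4 = 1.2
errors² = [3.61, 0.49, 1.44, 4.0]
MSE = 9.5400/4 = 2.385

2.385


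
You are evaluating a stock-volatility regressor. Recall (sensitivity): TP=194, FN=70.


Recall = TP/(TP+FN)
= 194/(194+70)
= 194/264 = 73.48%

73.48%


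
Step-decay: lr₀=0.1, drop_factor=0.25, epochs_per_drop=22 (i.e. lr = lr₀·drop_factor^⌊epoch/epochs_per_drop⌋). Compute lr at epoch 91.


n_drops = ⌊91/22⌋ = 4
lr = 0.1·0.25^4 = 0.1·0.00390625 = 0.000390625

0.000390625


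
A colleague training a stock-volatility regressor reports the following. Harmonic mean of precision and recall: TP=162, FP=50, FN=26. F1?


Precision = 162/212 = 0.7642
Recall = 162/188 = 0.8617
F1 = 2·P·R/(P+R) = 2·TP/(2·TP+FP+FN) = 324/(324+50+26) = 324/400 = 0.81

0.81


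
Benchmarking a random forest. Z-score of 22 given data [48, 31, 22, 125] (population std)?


μ = 56.5, σ = 40.6356
z = (22 - 56.5)/40.6356 = -0.849

-0.849


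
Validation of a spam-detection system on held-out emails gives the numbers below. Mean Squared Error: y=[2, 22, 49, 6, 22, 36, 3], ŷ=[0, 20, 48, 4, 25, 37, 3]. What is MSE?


Squared errors: (2-0)²=4, (22-20)²=4, (49-48)²=1, (6-4)²=4, (22-25)²=9, (36-37)²=1, (3-3)²=0
Sum = 23
MSE = 23/7 = 23/7

23/7


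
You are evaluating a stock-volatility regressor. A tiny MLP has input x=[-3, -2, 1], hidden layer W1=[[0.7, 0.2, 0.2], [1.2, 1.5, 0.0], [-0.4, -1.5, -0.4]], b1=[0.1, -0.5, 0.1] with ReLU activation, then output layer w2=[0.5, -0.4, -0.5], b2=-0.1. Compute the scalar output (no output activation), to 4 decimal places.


z1[0] = (0.7)·(-3) + (0.2)·(-2) + (0.2)·(1) + 0.1 = -2.2
z1[1] = (1.2)·(-3) + (1.5)·(-2) + (0.0)·(1) - 0.5 = -7.1
z1[2] = (-0.4)·(-3) + (-1.5)·(-2) + (-0.4)·(1) + 0.1 = 3.9
h = ReLU(z1) = [0.0, 0.0, 3.9]
output = (0.5)·(0.0) + (-0.4)·(0.0) + (-0.5)·(3.9) - 0.1 = -2.05

-2.05


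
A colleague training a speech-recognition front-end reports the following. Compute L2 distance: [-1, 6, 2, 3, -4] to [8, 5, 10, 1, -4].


d = √((-1-8)² + (6-5)² + (2-10)² + (3-1)² + (-4+ 4)²)
  = √(81 + 1 + 64 + 4 + 0)
  = √150 = 12.2474

12.2474


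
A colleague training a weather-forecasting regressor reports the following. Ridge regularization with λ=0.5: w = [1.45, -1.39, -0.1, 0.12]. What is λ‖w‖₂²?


‖w‖₂² = (1.45)² + (-1.39)² + (-0.1)² + (0.12)²
     = 2.1025 + 1.9321 + 0.01 + 0.0144
     = 4.059
λ·‖w‖₂² = 0.5·4.059 = 2.0295

2.0295


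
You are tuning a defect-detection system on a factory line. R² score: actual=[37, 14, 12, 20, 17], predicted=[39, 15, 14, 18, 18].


ȳ = 20
SS_res = Σ(y-ŷ)² = 14
SS_tot = Σ(y-ȳ)² = 398
R² = 1 - SS_res/SS_tot = 1 - 0.0352 = 0.9648

0.9648


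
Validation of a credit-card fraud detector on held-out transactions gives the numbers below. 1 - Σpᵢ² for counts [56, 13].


Probabilities: [56/69, 13/69] ≈ [0.8116, 0.1884]
Σpᵢ² = (3136 + 169)/69² = 3305/4761
Gini = 1 - Σpᵢ² = 1 - 3305/4761 = 0.3058

0.3058


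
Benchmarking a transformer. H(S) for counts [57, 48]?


Probabilities: [57/105, 48/105] ≈ [0.5429, 0.4571]
H = -((57/105)·log₂(57/105) + (48/105)·log₂(48/105))
  = 0.9947 bits

0.9947 bits


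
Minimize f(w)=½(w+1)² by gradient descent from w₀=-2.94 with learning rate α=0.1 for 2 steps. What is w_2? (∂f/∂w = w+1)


step 1: grad = -2.94+1 = -1.94; w = -2.94 - 0.1·(-1.94) = -2.746
step 2: grad = -2.746+1 = -1.746; w = -2.746 - 0.1·(-1.746) = -2.5714

-2.5714


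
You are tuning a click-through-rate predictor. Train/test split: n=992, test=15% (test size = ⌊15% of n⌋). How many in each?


Test = ⌊992·15/100⌋ = 148
Train = 992 - 148 = 844

Train: 844, Test: 148


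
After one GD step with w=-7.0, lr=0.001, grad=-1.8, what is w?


w_new = w - α·∇
= -7.0 - 0.001·-1.8
= -7.0 + 0.0018
= -6.9982

-6.9982


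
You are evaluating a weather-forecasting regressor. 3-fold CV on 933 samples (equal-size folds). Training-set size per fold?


Fold size = 933/3 = 311
Training per fold = 933 - 311 = 622

622


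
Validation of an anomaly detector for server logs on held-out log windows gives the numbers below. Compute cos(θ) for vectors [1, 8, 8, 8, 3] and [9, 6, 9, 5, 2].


A·B = 1·9 + 8·6 + 8·9 + 8·5 + 3·2 = 175
‖A‖ = √202 = 14.2127, ‖B‖ = √227 = 15.0665
cos = 175/(√202·√227) = 175/√45854 = 0.8172

0.8172


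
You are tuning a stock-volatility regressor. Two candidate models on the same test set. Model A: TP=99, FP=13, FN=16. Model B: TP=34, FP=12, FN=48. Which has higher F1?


Model A: P=99/112=0.8839, R=99/115=0.8609, F1=2PR/(P+R)=2TP/(2TP+FP+FN)=198/227=0.8722
Model B: P=34/46=0.7391, R=34/82=0.4146, F1=2PR/(P+R)=2TP/(2TP+FP+FN)=68/128=0.5312
0.8722 > 0.5312 → Model A

Model A


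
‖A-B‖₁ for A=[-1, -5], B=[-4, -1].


d = |-1+ 4| + |-5+ 1|
  = 3 + 4
  = 7

7


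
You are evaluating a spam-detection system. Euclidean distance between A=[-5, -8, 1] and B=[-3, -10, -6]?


d = √((-5+ 3)² + (-8+ 10)² + (1+ 6)²)
  = √(4 + 4 + 49)
  = √57 = 7.5498

7.5498


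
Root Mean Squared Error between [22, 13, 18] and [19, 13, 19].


MSE = 10/3 = 3.3333
RMSE = √(10/3) = 1.8257

1.8257


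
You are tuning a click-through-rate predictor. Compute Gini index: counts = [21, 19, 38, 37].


Probabilities: [21/115, 19/115, 38/115, 37/115] ≈ [0.1826, 0.1652, 0.3304, 0.3217]
Σpᵢ² = (441 + 361 + 1444 + 1369)/115² = 3615/13225
Gini = 1 - Σpᵢ² = 1 - 3615/13225 = 0.7267

0.7267


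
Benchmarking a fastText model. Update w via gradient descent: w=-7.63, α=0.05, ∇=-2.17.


w_new = w - α·∇
= -7.63 - 0.05·-2.17
= -7.63 + 0.1085
= -7.5215

-7.5215


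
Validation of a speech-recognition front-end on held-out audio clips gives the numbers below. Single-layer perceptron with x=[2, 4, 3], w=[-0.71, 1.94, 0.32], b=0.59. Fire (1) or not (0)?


z = (2)·(-0.71) + (4)·(1.94) + (3)·(0.32) + 0.59
  = 7.89
step(z) = 1 (z≥0)

1


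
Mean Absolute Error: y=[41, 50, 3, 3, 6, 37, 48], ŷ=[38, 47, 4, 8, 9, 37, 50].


Absolute errors: |41-38|=3, |50-47|=3, |3-4|=1, |3-8|=5, |6-9|=3, |37-37|=0, |48-50|=2
Sum = 17
MAE = 17/7 = 17/7

17/7
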